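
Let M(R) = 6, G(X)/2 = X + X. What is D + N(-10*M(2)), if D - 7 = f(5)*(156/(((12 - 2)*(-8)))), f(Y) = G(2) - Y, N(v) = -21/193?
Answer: 4019/3860 ≈ 1.0412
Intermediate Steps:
G(X) = 4*X (G(X) = 2*(X + X) = 2*(2*X) = 4*X)
N(v) = -21/193 (N(v) = -21*1/193 = -21/193)
f(Y) = 8 - Y (f(Y) = 4*2 - Y = 8 - Y)
D = 23/20 (D = 7 + (8 - 1*5)*(156/(((12 - 2)*(-8)))) = 7 + (8 - 5)*(156/((10*(-8)))) = 7 + 3*(156/(-80)) = 7 + 3*(156*(-1/80)) = 7 + 3*(-39/20) = 7 - 117/20 = 23/20 ≈ 1.1500)
D + N(-10*M(2)) = 23/20 - 21/193 = 4019/3860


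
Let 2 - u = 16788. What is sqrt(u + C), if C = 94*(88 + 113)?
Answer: 2*sqrt(527) ≈ 45.913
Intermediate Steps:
u = -16786 (u = 2 - 1*16788 = 2 - 16788 = -16786)
C = 18894 (C = 94*201 = 18894)
sqrt(u + C) = sqrt(-16786 + 18894) = sqrt(2108) = 2*sqrt(527)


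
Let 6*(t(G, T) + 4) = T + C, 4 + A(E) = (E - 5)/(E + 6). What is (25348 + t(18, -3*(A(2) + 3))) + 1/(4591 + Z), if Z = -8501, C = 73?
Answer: 2379487171/93840 ≈ 25357.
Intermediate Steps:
A(E) = -4 + (-5 + E)/(6 + E) (A(E) = -4 + (E - 5)/(E + 6) = -4 + (-5 + E)/(6 + E))
t(G, T) = 49/6 + T/6 (t(G, T) = -4 + (T + 73)/6 = -4 + (73 + T)/6 = -4 + (73/6 + T/6) = 49/6 + T/6)
(25348 + t(18, -3*(A(2) + 3))) + 1/(4591 + Z) = (25348 + (49/6 + (-3*((-29 - 3*2)/(6 + 2) + 3))/6)) + 1/(4591 - 8501) = (25348 + (49/6 + (-3*((-29 - 6)/8 + 3))/6)) + 1/(-3910) = (25348 + (49/6 + (-3*((⅛)*(-35) + 3))/6)) - 1/3910 = (25348 + (49/6 + (-3*(-35/8 + 3))/6)) - 1/3910 = (25348 + (49/6 + (-3*(-11/8))/6)) - 1/3910 = (25348 + (49/6 + (⅙)*(33/8))) - 1/3910 = (25348 + (49/6 + 11/16)) - 1/3910 = (25348 + 425/48) - 1/3910 = 1217129/48 - 1/3910 = 2379487171/93840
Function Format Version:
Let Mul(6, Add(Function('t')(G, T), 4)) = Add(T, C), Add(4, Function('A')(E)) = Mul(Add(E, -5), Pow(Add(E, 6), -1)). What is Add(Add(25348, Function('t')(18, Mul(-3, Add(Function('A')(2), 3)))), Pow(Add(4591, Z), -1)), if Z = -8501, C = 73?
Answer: Rational(2379487171, 93840) ≈ 25357.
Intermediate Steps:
Function('A')(E) = Add(-4, Mul(Pow(Add(6, E), -1), Add(-5, E))) (Function('A')(E) = Add(-4, Mul(Add(E, -5), Pow(Add(E, 6), -1))) = Add(-4, Mul(Add(-5, E), Pow(Add(6, E), -1))) = Add(-4, Mul(Pow(Add(6, E), -1), Add(-5, E))))
Function('t')(G, T) = Add(Rational(49, 6), Mul(Rational(1, 6), T)) (Function('t')(G, T) = Add(-4, Mul(Rational(1, 6), Add(T, 73))) = Add(-4, Mul(Rational(1, 6), Add(73, T))) = Add(-4, Add(Rational(73, 6), Mul(Rational(1, 6), T))) = Add(Rational(49, 6), Mul(Rational(1, 6), T)))
Add(Add(25348, Function('t')(18, Mul(-3, Add(Function('A')(2), 3)))), Pow(Add(4591, Z), -1)) = Add(Add(25348, Add(Rational(49, 6), Mul(Rational(1, 6), Mul(-3, Add(Mul(Pow(Add(6, 2), -1), Add(-29, Mul(-3, 2))), 3))))), Pow(Add(4591, -8501), -1)) = Add(Add(25348, Add(Rational(49, 6), Mul(Rational(1, 6), Mul(-3, Add(Mul(Pow(8, -1), Add(-29, -6)), 3))))), Pow(-3910, -1)) = Add(Add(25348, Add(Rational(49, 6), Mul(Rational(1, 6), Mul(-3, Add(Mul(Rational(1, 8), -35), 3))))), Rational(-1, 3910)) = Add(Add(25348, Add(Rational(49, 6), Mul(Rational(1, 6), Mul(-3, Add(Rational(-35, 8), 3))))), Rational(-1, 3910)) = Add(Add(25348, Add(Rational(49, 6), Mul(Rational(1, 6), Mul(-3, Rational(-11, 8))))), Rational(-1, 3910)) = Add(Add(25348, Add(Rational(49, 6), Mul(Rational(1, 6), Rational(33, 8)))), Rational(-1, 3910)) = Add(Add(25348, Add(Rational(49, 6), Rational(11, 16))), Rational(-1, 3910)) = Add(Add(25348, Rational(425, 48)), Rational(-1, 3910)) = Add(Rational(1217129, 48), Rational(-1, 3910)) = Rational(2379487171, 93840)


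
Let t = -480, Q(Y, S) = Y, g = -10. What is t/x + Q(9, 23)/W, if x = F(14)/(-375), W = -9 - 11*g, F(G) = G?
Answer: 9090063/707 ≈ 12857.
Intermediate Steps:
W = 101 (W = -9 - 11*(-10) = -9 + 110 = 101)
x = -14/375 (x = 14/(-375) = 14*(-1/375) = -14/375 ≈ -0.037333)
t/x + Q(9, 23)/W = -480/(-14/375) + 9/101 = -480*(-375/14) + 9*(1/101) = 90000/7 + 9/101 = 9090063/707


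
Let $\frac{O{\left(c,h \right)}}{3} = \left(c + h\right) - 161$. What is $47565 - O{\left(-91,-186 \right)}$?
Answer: $48879$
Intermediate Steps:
$O{\left(c,h \right)} = -483 + 3 c + 3 h$ ($O{\left(c,h \right)} = 3 \left(\left(c + h\right) - 161\right) = 3 \left(-161 + c + h\right) = -483 + 3 c + 3 h$)
$47565 - O{\left(-91,-186 \right)} = 47565 - \left(-483 + 3 \left(-91\right) + 3 \left(-186\right)\right) = 47565 - \left(-483 - 273 - 558\right) = 47565 - -1314 = 47565 + 1314 = 48879$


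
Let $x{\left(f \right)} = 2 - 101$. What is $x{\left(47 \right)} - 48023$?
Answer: $-48122$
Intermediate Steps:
$x{\left(f \right)} = -99$ ($x{\left(f \right)} = 2 - 101 = -99$)
$x{\left(47 \right)} - 48023 = -99 - 48023 = -48122$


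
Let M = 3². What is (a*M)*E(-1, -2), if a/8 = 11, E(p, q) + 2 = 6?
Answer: 3168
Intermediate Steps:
E(p, q) = 4 (E(p, q) = -2 + 6 = 4)
M = 9
a = 88 (a = 8*11 = 88)
(a*M)*E(-1, -2) = (88*9)*4 = 792*4 = 3168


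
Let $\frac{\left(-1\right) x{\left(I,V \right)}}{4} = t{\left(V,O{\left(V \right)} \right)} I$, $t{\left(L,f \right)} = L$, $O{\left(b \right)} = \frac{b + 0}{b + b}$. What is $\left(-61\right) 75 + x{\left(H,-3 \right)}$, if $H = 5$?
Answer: $-4515$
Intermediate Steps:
$O{\left(b \right)} = \frac{1}{2}$ ($O{\left(b \right)} = \frac{b}{2 b} = b \frac{1}{2 b} = \frac{1}{2}$)
$x{\left(I,V \right)} = - 4 I V$ ($x{\left(I,V \right)} = - 4 V I = - 4 I V$)
$\left(-61\right) 75 + x{\left(H,-3 \right)} = \left(-61\right) 75 - 20 \left(-3\right) = -4575 + 60 = -4515$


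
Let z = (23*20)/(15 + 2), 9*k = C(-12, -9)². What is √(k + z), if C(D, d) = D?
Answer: 2*√3111/17 ≈ 6.5619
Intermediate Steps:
k = 16 (k = (⅑)*(-12)² = (⅑)*144 = 16)
z = 460/17 ≈ 27.059
√(k + z) = √(16 + 460/17) = √(732/17) = 2*√3111/17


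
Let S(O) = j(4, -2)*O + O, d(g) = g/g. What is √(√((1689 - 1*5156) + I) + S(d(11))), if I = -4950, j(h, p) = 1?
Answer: √(2 + I*√8417) ≈ 6.8471 + 6.6995*I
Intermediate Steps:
d(g) = 1
S(O) = 2*O (S(O) = 1*O + O = O + O = 2*O)
√(√((1689 - 1*5156) + I) + S(d(11))) = √(√((1689 - 1*5156) - 4950) + 2*1) = √(√((1689 - 5156) - 4950) + 2) = √(√(-3467 - 4950) + 2) = √(√(-8417) + 2) = √(I*√8417 + 2) = √(2 + I*√8417)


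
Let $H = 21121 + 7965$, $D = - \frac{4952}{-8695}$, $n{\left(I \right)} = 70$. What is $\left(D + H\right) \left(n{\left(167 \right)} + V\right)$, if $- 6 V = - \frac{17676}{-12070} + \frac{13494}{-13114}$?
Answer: $\frac{699829188807374073}{344074149025} \approx 2.0339 \cdot 10^{6}$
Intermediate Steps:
$D = \frac{4952}{8695}$ ($D = \left(-4952\right) \left(- \frac{1}{8695}\right) = \frac{4952}{8695} \approx 0.56952$)
$H = 29086$
$V = - \frac{5744207}{79142990}$ ($V = - \frac{- \frac{17676}{-12070} + \frac{13494}{-13114}}{6} = - \frac{\left(-17676\right) \left(- \frac{1}{12070}\right) + 13494 \left(- \frac{1}{13114}\right)}{6} = - \frac{\frac{8838}{6035} - \frac{6747}{6557}}{6} = \left(- \frac{1}{6}\right) \frac{17232621}{39571495} = - \frac{5744207}{79142990} \approx -0.07258$)
$\left(D + H\right) \left(n{\left(167 \right)} + V\right) = \left(\frac{4952}{8695} + 29086\right) \left(70 - \frac{5744207}{79142990}\right) = \frac{252907722}{8695} \cdot \frac{5534265093}{79142990} = \frac{699829188807374073}{344074149025}$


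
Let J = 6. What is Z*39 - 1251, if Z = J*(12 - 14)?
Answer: -1719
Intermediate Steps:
Z = -12 (Z = 6*(12 - 14) = 6*(-2) = -12)
Z*39 - 1251 = -12*39 - 1251 = -468 - 1251 = -1719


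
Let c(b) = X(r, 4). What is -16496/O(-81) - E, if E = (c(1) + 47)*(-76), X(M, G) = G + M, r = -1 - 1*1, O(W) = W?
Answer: 318140/81 ≈ 3927.7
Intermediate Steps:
r = -2 (r = -1 - 1 = -2)
c(b) = 2 (c(b) = 4 - 2 = 2)
E = -3724 (E = (2 + 47)*(-76) = 49*(-76) = -3724)
-16496/O(-81) - E = -16496/(-81) - 1*(-3724) = -16496*(-1/81) + 3724 = 16496/81 + 3724 = 318140/81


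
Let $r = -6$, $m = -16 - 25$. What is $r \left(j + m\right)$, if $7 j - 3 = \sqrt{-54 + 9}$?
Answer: $\frac{1704}{7} - \frac{18 i \sqrt{5}}{7} \approx 243.43 - 5.7499 i$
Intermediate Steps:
$m = -41$
$j = \frac{3}{7} + \frac{3 i \sqrt{5}}{7}$ ($j = \frac{3}{7} + \frac{\sqrt{-54 + 9}}{7} = \frac{3}{7} + \frac{\sqrt{-45}}{7} = \frac{3}{7} + \frac{3 i \sqrt{5}}{7} \approx 0.42857 + 0.95831 i$)
$r \left(j + m\right) = - 6 \left(\left(\frac{3}{7} + \frac{3 i \sqrt{5}}{7}\right) - 41\right) = - 6 \left(- \frac{284}{7} + \frac{3 i \sqrt{5}}{7}\right) = \frac{1704}{7} - \frac{18 i \sqrt{5}}{7}$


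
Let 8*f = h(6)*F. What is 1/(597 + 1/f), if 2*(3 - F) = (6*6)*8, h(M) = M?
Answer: 423/252527 ≈ 0.0016751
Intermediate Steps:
F = -141 (F = 3 - 6*6*8/2 = 3 - 18*8 = 3 - ½*288 = 3 - 144 = -141)
f = -423/4 (f = (6*(-141))/8 = (⅛)*(-846) = -423/4 ≈ -105.75)
1/(597 + 1/f) = 1/(597 + 1/(-423/4)) = 1/(597 - 4/423) = 1/(252527/423) = 423/252527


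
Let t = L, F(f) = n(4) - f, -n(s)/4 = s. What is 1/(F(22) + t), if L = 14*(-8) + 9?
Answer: -1/141 ≈ -0.0070922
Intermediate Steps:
n(s) = -4*s
F(f) = -16 - f (F(f) = -4*4 - f = -16 - f)
L = -103 (L = -112 + 9 = -103)
t = -103
1/(F(22) + t) = 1/((-16 - 1*22) - 103) = 1/((-16 - 22) - 103) = 1/(-38 - 103) = 1/(-141) = -1/141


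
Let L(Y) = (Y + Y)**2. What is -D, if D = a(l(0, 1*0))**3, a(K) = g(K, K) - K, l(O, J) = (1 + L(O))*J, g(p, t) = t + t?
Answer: 0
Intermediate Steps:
L(Y) = 4*Y**2 (L(Y) = (2*Y)**2 = 4*Y**2)
g(p, t) = 2*t
l(O, J) = J*(1 + 4*O**2) (l(O, J) = (1 + 4*O**2)*J = J*(1 + 4*O**2))
a(K) = K (a(K) = 2*K - K = K)
D = 0 (D = ((1*0)*(1 + 4*0**2))**3 = (0*(1 + 4*0))**3 = (0*(1 + 0))**3 = (0*1)**3 = 0**3 = 0)
-D = -1*0 = 0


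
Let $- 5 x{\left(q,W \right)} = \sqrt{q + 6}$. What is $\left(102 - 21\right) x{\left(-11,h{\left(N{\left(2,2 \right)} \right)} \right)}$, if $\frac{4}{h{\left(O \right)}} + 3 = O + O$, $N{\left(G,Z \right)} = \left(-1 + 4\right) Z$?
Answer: $- \frac{81 i \sqrt{5}}{5} \approx - 36.224 i$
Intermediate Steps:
$N{\left(G,Z \right)} = 3 Z$
$h{\left(O \right)} = \frac{4}{-3 + 2 O}$ ($h{\left(O \right)} = \frac{4}{-3 + \left(O + O\right)} = \frac{4}{-3 + 2 O}$)
$x{\left(q,W \right)} = - \frac{\sqrt{6 + q}}{5}$ ($x{\left(q,W \right)} = - \frac{\sqrt{q + 6}}{5} = - \frac{\sqrt{6 + q}}{5}$)
$\left(102 - 21\right) x{\left(-11,h{\left(N{\left(2,2 \right)} \right)} \right)} = \left(102 - 21\right) \left(- \frac{\sqrt{6 - 11}}{5}\right) = 81 \left(- \frac{\sqrt{-5}}{5}\right) = 81 \left(- \frac{i \sqrt{5}}{5}\right) = - \frac{81 i \sqrt{5}}{5}$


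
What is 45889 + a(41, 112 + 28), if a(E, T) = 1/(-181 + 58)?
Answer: 5644346/123 ≈ 45889.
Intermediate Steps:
a(E, T) = -1/123 (a(E, T) = 1/(-123) = -1/123)
45889 + a(41, 112 + 28) = 45889 - 1/123 = 5644346/123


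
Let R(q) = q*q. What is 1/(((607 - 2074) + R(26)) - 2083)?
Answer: -1/2874 ≈ -0.00034795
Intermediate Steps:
R(q) = q**2
1/(((607 - 2074) + R(26)) - 2083) = 1/(((607 - 2074) + 26**2) - 2083) = 1/((-1467 + 676) - 2083) = 1/(-791 - 2083) = 1/(-2874) = -1/2874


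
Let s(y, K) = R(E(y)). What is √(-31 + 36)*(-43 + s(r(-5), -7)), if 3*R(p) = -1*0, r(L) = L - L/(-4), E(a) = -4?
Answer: -43*√5 ≈ -96.151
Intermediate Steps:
r(L) = 5*L/4 (r(L) = L - L*(-1)/4 = L - (-1)*L/4 = L + L/4 = 5*L/4)
R(p) = 0 (R(p) = (-1*0)/3 = (⅓)*0 = 0)
s(y, K) = 0
√(-31 + 36)*(-43 + s(r(-5), -7)) = √(-31 + 36)*(-43 + 0) = √5*(-43) = -43*√5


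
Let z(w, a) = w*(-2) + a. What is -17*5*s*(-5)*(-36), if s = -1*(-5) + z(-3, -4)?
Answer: -107100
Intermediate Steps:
z(w, a) = a - 2*w (z(w, a) = -2*w + a = a - 2*w)
s = 7 (s = -1*(-5) + (-4 - 2*(-3)) = 5 + (-4 + 6) = 5 + 2 = 7)
-17*5*s*(-5)*(-36) = -17*5*7*(-5)*(-36) = -595*(-5)*(-36) = -17*(-175)*(-36) = 2975*(-36) = -107100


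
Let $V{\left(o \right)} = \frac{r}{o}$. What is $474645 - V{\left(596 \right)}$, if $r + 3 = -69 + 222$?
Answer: $\frac{141444135}{298} \approx 4.7464 \cdot 10^{5}$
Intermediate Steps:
$r = 150$ ($r = -3 + \left(-69 + 222\right) = -3 + 153 = 150$)
$V{\left(o \right)} = \frac{150}{o}$
$474645 - V{\left(596 \right)} = 474645 - \frac{150}{596} = 474645 - 150 \cdot \frac{1}{596} = 474645 - \frac{75}{298} = \frac{141444135}{298}$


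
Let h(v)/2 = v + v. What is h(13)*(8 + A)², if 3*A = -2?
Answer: 25168/9 ≈ 2796.4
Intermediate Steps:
A = -⅔ (A = (⅓)*(-2) = -⅔ ≈ -0.66667)
h(v) = 4*v (h(v) = 2*(v + v) = 2*(2*v) = 4*v)
h(13)*(8 + A)² = (4*13)*(8 - ⅔)² = 52*(22/3)² = 52*(484/9) = 25168/9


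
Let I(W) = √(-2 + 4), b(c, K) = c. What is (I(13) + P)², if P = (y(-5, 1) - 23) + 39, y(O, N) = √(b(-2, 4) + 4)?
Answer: 264 + 64*√2 ≈ 354.51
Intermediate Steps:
I(W) = √2
y(O, N) = √2 (y(O, N) = √(-2 + 4) = √2)
P = 16 + √2 (P = (√2 - 23) + 39 = (-23 + √2) + 39 = 16 + √2 ≈ 17.414)
(I(13) + P)² = (√2 + (16 + √2))² = (16 + 2*√2)²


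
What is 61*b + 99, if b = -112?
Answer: -6733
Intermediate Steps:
61*b + 99 = 61*(-112) + 99 = -6832 + 99 = -6733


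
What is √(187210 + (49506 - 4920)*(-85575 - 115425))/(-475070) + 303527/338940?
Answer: 43361/48420 - I*√8961598790/475070 ≈ 0.89552 - 0.19927*I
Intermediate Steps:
√(187210 + (49506 - 4920)*(-85575 - 115425))/(-475070) + 303527/338940 = √(187210 + 44586*(-201000))*(-1/475070) + 303527*(1/338940) = √(187210 - 8961786000)*(-1/475070) + 43361/48420 = √(-8961598790)*(-1/475070) + 43361/48420 = (I*√8961598790)*(-1/475070) + 43361/48420 = -I*√8961598790/475070 + 43361/48420 = 43361/48420 - I*√8961598790/475070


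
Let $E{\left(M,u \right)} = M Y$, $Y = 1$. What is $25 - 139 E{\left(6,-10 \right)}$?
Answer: $-809$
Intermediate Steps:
$E{\left(M,u \right)} = M$ ($E{\left(M,u \right)} = M 1 = M$)
$25 - 139 E{\left(6,-10 \right)} = 25 - 834 = -809$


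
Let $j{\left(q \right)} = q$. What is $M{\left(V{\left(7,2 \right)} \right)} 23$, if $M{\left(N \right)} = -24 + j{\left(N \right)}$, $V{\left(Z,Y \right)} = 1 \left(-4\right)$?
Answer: $-644$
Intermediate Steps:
$V{\left(Z,Y \right)} = -4$
$M{\left(N \right)} = -24 + N$
$M{\left(V{\left(7,2 \right)} \right)} 23 = \left(-24 - 4\right) 23 = \left(-28\right) 23 = -644$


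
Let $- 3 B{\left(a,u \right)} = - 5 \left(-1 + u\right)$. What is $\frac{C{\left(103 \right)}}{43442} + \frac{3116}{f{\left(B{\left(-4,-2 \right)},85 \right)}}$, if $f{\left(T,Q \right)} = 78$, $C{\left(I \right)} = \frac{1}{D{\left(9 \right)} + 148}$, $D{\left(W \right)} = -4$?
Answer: $\frac{3248766541}{81323424} \approx 39.949$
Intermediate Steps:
$B{\left(a,u \right)} = - \frac{5}{3} + \frac{5 u}{3}$ ($B{\left(a,u \right)} = - \frac{\left(-5\right) \left(-1 + u\right)}{3} = - \frac{5 - 5 u}{3} = - \frac{5}{3} + \frac{5 u}{3}$)
$C{\left(I \right)} = \frac{1}{144}$ ($C{\left(I \right)} = \frac{1}{-4 + 148} = \frac{1}{144}$)
$\frac{C{\left(103 \right)}}{43442} + \frac{3116}{f{\left(B{\left(-4,-2 \right)},85 \right)}} = \frac{1}{144 \cdot 43442} + \frac{3116}{78} = \frac{1}{144} \cdot \frac{1}{43442} + 3116 \cdot \frac{1}{78} = \frac{1}{6255648} + \frac{1558}{39} = \frac{3248766541}{81323424}$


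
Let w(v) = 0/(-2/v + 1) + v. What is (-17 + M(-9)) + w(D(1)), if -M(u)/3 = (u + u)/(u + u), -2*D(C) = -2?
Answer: -19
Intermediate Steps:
D(C) = 1 (D(C) = -1/2*(-2) = 1)
M(u) = -3 (M(u) = -3*(u + u)/(u + u) = -3*2*u/(2*u) = -3*2*u*1/(2*u) = -3*1 = -3)
w(v) = v (w(v) = 0/(1 - 2/v) + v = 0 + v = v)
(-17 + M(-9)) + w(D(1)) = (-17 - 3) + 1 = -20 + 1 = -19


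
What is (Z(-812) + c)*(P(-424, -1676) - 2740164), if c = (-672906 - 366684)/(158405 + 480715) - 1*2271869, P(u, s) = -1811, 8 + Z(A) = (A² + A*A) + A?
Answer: 55728097204295075/21304 ≈ 2.6159e+12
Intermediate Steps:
Z(A) = -8 + A + 2*A² (Z(A) = -8 + ((A² + A*A) + A) = -8 + ((A² + A²) + A) = -8 + (2*A² + A) = -8 + (A + 2*A²) = -8 + A + 2*A²)
c = -48399931829/21304 (c = -1039590/639120 - 2271869 = -1039590*1/639120 - 2271869 = -34653/21304 - 2271869 = -48399931829/21304 ≈ -2.2719e+6)
(Z(-812) + c)*(P(-424, -1676) - 2740164) = ((-8 - 812 + 2*(-812)²) - 48399931829/21304)*(-1811 - 2740164) = ((-8 - 812 + 2*659344) - 48399931829/21304)*(-2741975) = ((-8 - 812 + 1318688) - 48399931829/21304)*(-2741975) = (1317868 - 48399931829/21304)*(-2741975) = -20324071957/21304*(-2741975) = 55728097204295075/21304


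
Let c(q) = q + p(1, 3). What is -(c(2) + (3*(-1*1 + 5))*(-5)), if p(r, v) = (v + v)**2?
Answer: 22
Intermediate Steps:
p(r, v) = 4*v**2 (p(r, v) = (2*v)**2 = 4*v**2)
c(q) = 36 + q (c(q) = q + 4*3**2 = q + 4*9 = q + 36 = 36 + q)
-(c(2) + (3*(-1*1 + 5))*(-5)) = -((36 + 2) + (3*(-1*1 + 5))*(-5)) = -(38 + (3*(-1 + 5))*(-5)) = -(38 + (3*4)*(-5)) = -(38 + 12*(-5)) = -(38 - 60) = -1*(-22) = 22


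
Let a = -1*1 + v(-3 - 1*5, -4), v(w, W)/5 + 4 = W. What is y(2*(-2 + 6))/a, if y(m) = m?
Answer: -8/41 ≈ -0.19512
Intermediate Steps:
v(w, W) = -20 + 5*W
a = -41 (a = -1*1 + (-20 + 5*(-4)) = -1 + (-20 - 20) = -1 - 40 = -41)
y(2*(-2 + 6))/a = (2*(-2 + 6))/(-41) = (2*4)*(-1/41) = 8*(-1/41) = -8/41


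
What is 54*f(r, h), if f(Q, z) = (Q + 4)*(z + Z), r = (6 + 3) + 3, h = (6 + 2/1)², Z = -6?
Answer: 50112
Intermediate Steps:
h = 64 (h = (6 + 2*1)² = (6 + 2)² = 8² = 64)
r = 12 (r = 9 + 3 = 12)
f(Q, z) = (-6 + z)*(4 + Q) (f(Q, z) = (Q + 4)*(z - 6) = (4 + Q)*(-6 + z) = (-6 + z)*(4 + Q))
54*f(r, h) = 54*(-24 - 6*12 + 4*64 + 12*64) = 54*(-24 - 72 + 256 + 768) = 54*928 = 50112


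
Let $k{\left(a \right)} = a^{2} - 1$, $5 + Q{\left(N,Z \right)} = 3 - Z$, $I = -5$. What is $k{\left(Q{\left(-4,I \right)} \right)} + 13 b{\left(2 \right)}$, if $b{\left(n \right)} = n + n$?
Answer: $60$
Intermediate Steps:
$b{\left(n \right)} = 2 n$
$Q{\left(N,Z \right)} = -2 - Z$ ($Q{\left(N,Z \right)} = -5 - \left(-3 + Z\right) = -2 - Z$)
$k{\left(a \right)} = -1 + a^{2}$ ($k{\left(a \right)} = a^{2} - 1 = -1 + a^{2}$)
$k{\left(Q{\left(-4,I \right)} \right)} + 13 b{\left(2 \right)} = \left(-1 + \left(-2 - -5\right)^{2}\right) + 13 \cdot 2 \cdot 2 = \left(-1 + \left(-2 + 5\right)^{2}\right) + 13 \cdot 4 = \left(-1 + 3^{2}\right) + 52 = \left(-1 + 9\right) + 52 = 8 + 52 = 60$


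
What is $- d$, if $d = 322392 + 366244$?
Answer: $-688636$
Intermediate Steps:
$d = 688636$
$- d = \left(-1\right) 688636 = -688636$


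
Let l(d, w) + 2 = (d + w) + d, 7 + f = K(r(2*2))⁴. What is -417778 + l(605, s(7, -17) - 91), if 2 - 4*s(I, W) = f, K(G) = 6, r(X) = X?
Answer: -1667931/4 ≈ -4.1698e+5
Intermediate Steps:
f = 1289 (f = -7 + 6⁴ = -7 + 1296 = 1289)
s(I, W) = -1287/4 (s(I, W) = ½ - ¼*1289 = ½ - 1289/4 = -1287/4)
l(d, w) = -2 + w + 2*d (l(d, w) = -2 + ((d + w) + d) = -2 + (w + 2*d) = -2 + w + 2*d)
-417778 + l(605, s(7, -17) - 91) = -417778 + (-2 + (-1287/4 - 91) + 2*605) = -417778 + (-2 - 1651/4 + 1210) = -417778 + 3181/4 = -1667931/4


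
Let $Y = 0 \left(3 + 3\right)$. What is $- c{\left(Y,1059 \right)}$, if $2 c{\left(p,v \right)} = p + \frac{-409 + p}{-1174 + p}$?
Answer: $- \frac{409}{2348} \approx -0.17419$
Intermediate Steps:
$Y = 0$ ($Y = 0 \cdot 6 = 0$)
$c{\left(p,v \right)} = \frac{p}{2} + \frac{-409 + p}{2 \left(-1174 + p\right)}$ ($c{\left(p,v \right)} = \frac{p + \frac{-409 + p}{-1174 + p}}{2} = \frac{p}{2} + \frac{-409 + p}{2 \left(-1174 + p\right)}$)
$- c{\left(Y,1059 \right)} = - \frac{-409 + 0^{2} - 0}{2 \left(-1174 + 0\right)} = - \frac{-409 + 0 + 0}{2 \left(-1174\right)} = - \frac{\left(-1\right) \left(-409\right)}{2 \cdot 1174} = \left(-1\right) \frac{409}{2348} = - \frac{409}{2348}$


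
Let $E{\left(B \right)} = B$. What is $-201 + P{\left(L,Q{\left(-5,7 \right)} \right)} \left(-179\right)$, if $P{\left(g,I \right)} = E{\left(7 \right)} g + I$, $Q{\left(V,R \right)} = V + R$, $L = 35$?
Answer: $-44414$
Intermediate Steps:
$Q{\left(V,R \right)} = R + V$
$P{\left(g,I \right)} = I + 7 g$ ($P{\left(g,I \right)} = 7 g + I = I + 7 g$)
$-201 + P{\left(L,Q{\left(-5,7 \right)} \right)} \left(-179\right) = -201 + \left(\left(7 - 5\right) + 7 \cdot 35\right) \left(-179\right) = -201 + \left(2 + 245\right) \left(-179\right) = -201 + 247 \left(-179\right) = -201 - 44213 = -44414$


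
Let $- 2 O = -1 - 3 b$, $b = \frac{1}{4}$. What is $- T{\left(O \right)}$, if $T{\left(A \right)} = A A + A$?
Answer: $- \frac{105}{64} \approx -1.6406$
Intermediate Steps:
$b = \frac{1}{4} \approx 0.25$
$O = \frac{7}{8}$ ($O = - \frac{-1 - \frac{3}{4}}{2} = \left(- \frac{1}{2}\right) \left(- \frac{7}{4}\right) = \frac{7}{8} \approx 0.875$)
$T{\left(A \right)} = A + A^{2}$ ($T{\left(A \right)} = A^{2} + A = A + A^{2}$)
$- T{\left(O \right)} = - \frac{7 \left(1 + \frac{7}{8}\right)}{8} = - \frac{7 \cdot 15}{8 \cdot 8} = \left(-1\right) \frac{105}{64} = - \frac{105}{64}$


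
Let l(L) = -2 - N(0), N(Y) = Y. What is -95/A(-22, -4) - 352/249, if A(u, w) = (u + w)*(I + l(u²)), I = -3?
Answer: -13883/6474 ≈ -2.1444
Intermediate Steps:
l(L) = -2 (l(L) = -2 - 1*0 = -2 + 0 = -2)
A(u, w) = -5*u - 5*w (A(u, w) = (u + w)*(-3 - 2) = (u + w)*(-5) = -5*u - 5*w)
-95/A(-22, -4) - 352/249 = -95/(-5*(-22) - 5*(-4)) - 352/249 = -95/(110 + 20) - 352*1/249 = -95/130 - 352/249 = -95*1/130 - 352/249 = -19/26 - 352/249 = -13883/6474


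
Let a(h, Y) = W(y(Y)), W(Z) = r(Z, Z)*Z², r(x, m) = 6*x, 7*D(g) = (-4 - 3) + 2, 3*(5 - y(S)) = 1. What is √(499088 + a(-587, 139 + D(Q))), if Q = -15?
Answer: 8*√70270/3 ≈ 706.89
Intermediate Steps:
y(S) = 14/3 (y(S) = 5 - ⅓*1 = 5 - ⅓ = 14/3)
D(g) = -5/7 (D(g) = ((-4 - 3) + 2)/7 = (-7 + 2)/7 = (⅐)*(-5) = -5/7)
W(Z) = 6*Z³ (W(Z) = (6*Z)*Z² = 6*Z³)
a(h, Y) = 5488/9 (a(h, Y) = 6*(14/3)³ = 6*(2744/27) = 5488/9)
√(499088 + a(-587, 139 + D(Q))) = √(499088 + 5488/9) = √(4497280/9) = 8*√70270/3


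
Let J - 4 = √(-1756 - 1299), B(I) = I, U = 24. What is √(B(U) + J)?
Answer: √(28 + I*√3055) ≈ 6.7067 + 4.1207*I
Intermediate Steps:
J = 4 + I*√3055 (J = 4 + √(-1756 - 1299) = 4 + √(-3055) = 4 + I*√3055 ≈ 4.0 + 55.272*I)
√(B(U) + J) = √(24 + (4 + I*√3055)) = √(28 + I*√3055)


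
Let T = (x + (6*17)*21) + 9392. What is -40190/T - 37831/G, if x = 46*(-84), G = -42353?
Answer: -141200330/32484751 ≈ -4.3467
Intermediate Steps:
x = -3864
T = 7670 (T = (-3864 + (6*17)*21) + 9392 = (-3864 + 102*21) + 9392 = (-3864 + 2142) + 9392 = -1722 + 9392 = 7670)
-40190/T - 37831/G = -40190/7670 - 37831/(-42353) = -40190*1/7670 - 37831*(-1/42353) = -4019/767 + 37831/42353 = -141200330/32484751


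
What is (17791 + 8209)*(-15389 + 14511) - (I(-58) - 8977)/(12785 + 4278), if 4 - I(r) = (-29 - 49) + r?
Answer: -389514155163/17063 ≈ -2.2828e+7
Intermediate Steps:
I(r) = 82 - r (I(r) = 4 - ((-29 - 49) + r) = 4 - (-78 + r) = 4 + (78 - r) = 82 - r)
(17791 + 8209)*(-15389 + 14511) - (I(-58) - 8977)/(12785 + 4278) = (17791 + 8209)*(-15389 + 14511) - ((82 - 1*(-58)) - 8977)/(12785 + 4278) = 26000*(-878) - ((82 + 58) - 8977)/17063 = -22828000 - (140 - 8977)/17063 = -22828000 - (-8837)/17063 = -22828000 - 1*(-8837/17063) = -22828000 + 8837/17063 = -389514155163/17063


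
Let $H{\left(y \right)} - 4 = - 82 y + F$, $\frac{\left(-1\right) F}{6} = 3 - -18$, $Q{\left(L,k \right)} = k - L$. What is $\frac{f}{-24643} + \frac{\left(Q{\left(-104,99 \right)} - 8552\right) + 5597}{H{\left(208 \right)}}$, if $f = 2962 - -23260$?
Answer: $- \frac{191311990}{211658727} \approx -0.90387$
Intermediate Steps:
$F = -126$ ($F = - 6 \left(3 - -18\right) = - 6 \left(3 + 18\right) = \left(-6\right) 21 = -126$)
$f = 26222$ ($f = 2962 + 23260 = 26222$)
$H{\left(y \right)} = -122 - 82 y$ ($H{\left(y \right)} = 4 - \left(126 + 82 y\right) = -122 - 82 y$)
$\frac{f}{-24643} + \frac{\left(Q{\left(-104,99 \right)} - 8552\right) + 5597}{H{\left(208 \right)}} = \frac{26222}{-24643} + \frac{\left(\left(99 - -104\right) - 8552\right) + 5597}{-122 - 17056} = 26222 \left(- \frac{1}{24643}\right) + \frac{\left(\left(99 + 104\right) - 8552\right) + 5597}{-122 - 17056} = - \frac{26222}{24643} + \frac{\left(203 - 8552\right) + 5597}{-17178} = - \frac{26222}{24643} + \left(-8349 + 5597\right) \left(- \frac{1}{17178}\right) = - \frac{26222}{24643} - - \frac{1376}{8589} = - \frac{26222}{24643} + \frac{1376}{8589} = - \frac{191311990}{211658727}$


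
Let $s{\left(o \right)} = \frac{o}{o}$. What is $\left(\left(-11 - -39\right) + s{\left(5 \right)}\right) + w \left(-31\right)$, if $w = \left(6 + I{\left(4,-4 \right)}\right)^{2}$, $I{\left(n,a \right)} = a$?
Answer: $-95$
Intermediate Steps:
$s{\left(o \right)} = 1$
$w = 4$ ($w = \left(6 - 4\right)^{2} = 2^{2} = 4$)
$\left(\left(-11 - -39\right) + s{\left(5 \right)}\right) + w \left(-31\right) = \left(\left(-11 - -39\right) + 1\right) + 4 \left(-31\right) = \left(\left(-11 + 39\right) + 1\right) - 124 = \left(28 + 1\right) - 124 = 29 - 124 = -95$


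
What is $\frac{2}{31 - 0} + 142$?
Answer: $\frac{4404}{31} \approx 142.06$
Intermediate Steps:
$\frac{2}{31 - 0} + 142 = \frac{2}{31 + 0} + 142 = \frac{2}{31} + 142 = \frac{4404}{31}$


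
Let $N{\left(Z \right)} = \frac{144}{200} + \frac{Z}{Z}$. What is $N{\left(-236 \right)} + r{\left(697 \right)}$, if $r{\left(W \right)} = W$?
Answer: $\frac{17468}{25} \approx 698.72$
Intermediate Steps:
$N{\left(Z \right)} = \frac{43}{25}$ ($N{\left(Z \right)} = 144 \cdot \frac{1}{200} + 1 = \frac{18}{25} + 1 = \frac{43}{25}$)
$N{\left(-236 \right)} + r{\left(697 \right)} = \frac{43}{25} + 697 = \frac{17468}{25}$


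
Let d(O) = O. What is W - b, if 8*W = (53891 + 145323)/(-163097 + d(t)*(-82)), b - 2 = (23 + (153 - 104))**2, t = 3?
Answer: -3388486799/653372 ≈ -5186.2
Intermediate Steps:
b = 5186 (b = 2 + (23 + (153 - 104))**2 = 2 + (23 + 49)**2 = 2 + 72**2 = 2 + 5184 = 5186)
W = -99607/653372 (W = ((53891 + 145323)/(-163097 + 3*(-82)))/8 = (199214/(-163097 - 246))/8 = (199214/(-163343))/8 = (199214*(-1/163343))/8 = (1/8)*(-199214/163343) = -99607/653372 ≈ -0.15245)
W - b = -99607/653372 - 1*5186 = -99607/653372 - 5186 = -3388486799/653372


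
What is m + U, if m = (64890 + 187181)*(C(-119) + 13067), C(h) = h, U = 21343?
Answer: 3263836651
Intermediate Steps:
m = 3263815308 (m = (64890 + 187181)*(-119 + 13067) = 252071*12948 = 3263815308)
m + U = 3263815308 + 21343 = 3263836651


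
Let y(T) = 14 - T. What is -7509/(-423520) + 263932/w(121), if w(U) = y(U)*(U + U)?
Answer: -55793021297/5483313440 ≈ -10.175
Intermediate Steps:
w(U) = 2*U*(14 - U) (w(U) = (14 - U)*(U + U) = (14 - U)*(2*U) = 2*U*(14 - U))
-7509/(-423520) + 263932/w(121) = -7509/(-423520) + 263932/((2*121*(14 - 1*121))) = -7509*(-1/423520) + 263932/((2*121*(14 - 121))) = 7509/423520 + 263932/((2*121*(-107))) = 7509/423520 + 263932/(-25894) = 7509/423520 + 263932*(-1/25894) = 7509/423520 - 131966/12947 = -55793021297/5483313440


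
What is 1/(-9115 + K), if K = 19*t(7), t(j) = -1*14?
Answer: -1/9381 ≈ -0.00010660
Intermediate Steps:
t(j) = -14
K = -266 (K = 19*(-14) = -266)
1/(-9115 + K) = 1/(-9115 - 266) = 1/(-9381) = -1/9381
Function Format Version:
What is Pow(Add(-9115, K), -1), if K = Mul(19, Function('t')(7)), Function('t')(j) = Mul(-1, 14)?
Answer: Rational(-1, 9381) ≈ -0.00010660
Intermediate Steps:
Function('t')(j) = -14
K = -266 (K = Mul(19, -14) = -266)
Pow(Add(-9115, K), -1) = Pow(Add(-9115, -266), -1) = Pow(-9381, -1) = Rational(-1, 9381)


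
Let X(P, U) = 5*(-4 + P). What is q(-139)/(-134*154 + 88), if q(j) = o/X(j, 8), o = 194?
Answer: 97/7345910 ≈ 1.3205e-5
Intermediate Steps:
X(P, U) = -20 + 5*P
q(j) = 194/(-20 + 5*j)
q(-139)/(-134*154 + 88) = (194/(5*(-4 - 139)))/(-134*154 + 88) = ((194/5)/(-143))/(-20636 + 88) = ((194/5)*(-1/143))/(-20548) = -194/715*(-1/20548) = 97/7345910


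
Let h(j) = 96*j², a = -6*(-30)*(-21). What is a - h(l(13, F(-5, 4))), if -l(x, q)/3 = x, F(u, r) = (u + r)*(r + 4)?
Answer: -149796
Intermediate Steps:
F(u, r) = (4 + r)*(r + u) (F(u, r) = (r + u)*(4 + r) = (4 + r)*(r + u))
l(x, q) = -3*x
a = -3780 (a = 180*(-21) = -3780)
a - h(l(13, F(-5, 4))) = -3780 - 96*(-3*13)² = -3780 - 96*(-39)² = -3780 - 96*1521 = -3780 - 1*146016 = -3780 - 146016 = -149796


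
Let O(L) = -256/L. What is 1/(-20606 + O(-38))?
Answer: -19/391386 ≈ -4.8545e-5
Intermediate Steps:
1/(-20606 + O(-38)) = 1/(-20606 - 256/(-38)) = 1/(-20606 - 256*(-1/38)) = 1/(-20606 + 128/19) = 1/(-391386/19) = -19/391386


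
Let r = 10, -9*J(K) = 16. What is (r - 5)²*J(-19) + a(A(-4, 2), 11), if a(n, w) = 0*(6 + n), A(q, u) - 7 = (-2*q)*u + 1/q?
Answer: -400/9 ≈ -44.444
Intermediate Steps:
J(K) = -16/9 (J(K) = -⅑*16 = -16/9)
A(q, u) = 7 + 1/q - 2*q*u (A(q, u) = 7 + ((-2*q)*u + 1/q) = 7 + (-2*q*u + 1/q) = 7 + (1/q - 2*q*u) = 7 + 1/q - 2*q*u)
a(n, w) = 0
(r - 5)²*J(-19) + a(A(-4, 2), 11) = (10 - 5)²*(-16/9) + 0 = 5²*(-16/9) + 0 = 25*(-16/9) + 0 = -400/9 + 0 = -400/9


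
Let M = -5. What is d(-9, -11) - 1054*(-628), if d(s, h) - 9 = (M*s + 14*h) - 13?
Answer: 661799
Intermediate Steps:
d(s, h) = -4 - 5*s + 14*h (d(s, h) = 9 + ((-5*s + 14*h) - 13) = 9 + (-13 - 5*s + 14*h) = -4 - 5*s + 14*h)
d(-9, -11) - 1054*(-628) = (-4 - 5*(-9) + 14*(-11)) - 1054*(-628) = (-4 + 45 - 154) + 661912 = -113 + 661912 = 661799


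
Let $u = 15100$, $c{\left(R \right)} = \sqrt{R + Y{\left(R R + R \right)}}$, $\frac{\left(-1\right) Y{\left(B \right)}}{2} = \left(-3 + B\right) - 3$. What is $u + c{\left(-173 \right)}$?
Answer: $15100 + i \sqrt{59673} \approx 15100.0 + 244.28 i$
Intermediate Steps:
$Y{\left(B \right)} = 12 - 2 B$ ($Y{\left(B \right)} = - 2 \left(\left(-3 + B\right) - 3\right) = - 2 \left(-6 + B\right) = 12 - 2 B$)
$c{\left(R \right)} = \sqrt{12 - R - 2 R^{2}}$ ($c{\left(R \right)} = \sqrt{R - \left(-12 + 2 \left(R R + R\right)\right)} = \sqrt{R - \left(-12 + 2 \left(R^{2} + R\right)\right)} = \sqrt{R - \left(-12 + 2 \left(R + R^{2}\right)\right)} = \sqrt{R - \left(-12 + 2 R + 2 R^{2}\right)} = \sqrt{12 - R - 2 R^{2}}$)
$u + c{\left(-173 \right)} = 15100 + \sqrt{12 - -173 - 2 \left(-173\right)^{2}} = 15100 + \sqrt{12 + 173 - 59858} = 15100 + \sqrt{-59673} = 15100 + i \sqrt{59673}$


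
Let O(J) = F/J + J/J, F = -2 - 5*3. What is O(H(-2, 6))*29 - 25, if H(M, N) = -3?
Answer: 505/3 ≈ 168.33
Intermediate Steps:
F = -17 (F = -2 - 15 = -17)
O(J) = 1 - 17/J (O(J) = -17/J + J/J = -17/J + 1 = 1 - 17/J)
O(H(-2, 6))*29 - 25 = ((-17 - 3)/(-3))*29 - 25 = -1/3*(-20)*29 - 25 = (20/3)*29 - 25 = 580/3 - 25 = 505/3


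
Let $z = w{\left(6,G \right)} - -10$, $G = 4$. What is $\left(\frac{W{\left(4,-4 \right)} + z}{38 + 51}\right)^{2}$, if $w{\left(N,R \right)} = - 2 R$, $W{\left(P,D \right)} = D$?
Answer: $\frac{4}{7921} \approx 0.00050499$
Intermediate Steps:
$z = 2$ ($z = \left(-2\right) 4 - -10 = -8 + 10 = 2$)
$\left(\frac{W{\left(4,-4 \right)} + z}{38 + 51}\right)^{2} = \left(\frac{-4 + 2}{38 + 51}\right)^{2} = \left(- \frac{2}{89}\right)^{2} = \frac{4}{7921}$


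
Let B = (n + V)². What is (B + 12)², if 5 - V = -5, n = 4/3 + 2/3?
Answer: 24336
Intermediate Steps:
n = 2 (n = 4*(⅓) + 2*(⅓) = 4/3 + ⅔ = 2)
V = 10 (V = 5 - 1*(-5) = 5 + 5 = 10)
B = 144 (B = (2 + 10)² = 12² = 144)
(B + 12)² = (144 + 12)² = 156² = 24336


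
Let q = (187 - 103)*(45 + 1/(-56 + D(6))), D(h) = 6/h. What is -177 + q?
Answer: 198081/55 ≈ 3601.5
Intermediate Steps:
q = 207816/55 (q = (187 - 103)*(45 + 1/(-56 + 6/6)) = 84*(45 + 1/(-56 + 6*(1/6))) = 84*(45 + 1/(-56 + 1)) = 84*(45 + 1/(-55)) = 84*(45 - 1/55) = 84*(2474/55) = 207816/55 ≈ 3778.5)
-177 + q = -177 + 207816/55 = 198081/55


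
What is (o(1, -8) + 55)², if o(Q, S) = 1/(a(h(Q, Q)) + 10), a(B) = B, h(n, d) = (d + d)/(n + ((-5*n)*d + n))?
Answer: 2380849/784 ≈ 3036.8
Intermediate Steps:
h(n, d) = 2*d/(2*n - 5*d*n) (h(n, d) = (2*d)/(n + (-5*d*n + n)) = (2*d)/(n + (n - 5*d*n)) = (2*d)/(2*n - 5*d*n) = 2*d/(2*n - 5*d*n))
o(Q, S) = 1/(10 - 2/(-2 + 5*Q)) (o(Q, S) = 1/(-2*Q/(Q*(-2 + 5*Q)) + 10) = 1/(-2/(-2 + 5*Q) + 10) = 1/(10 - 2/(-2 + 5*Q)))
(o(1, -8) + 55)² = ((-2 + 5*1)/(2*(-11 + 25*1)) + 55)² = ((-2 + 5)/(2*(-11 + 25)) + 55)² = ((½)*3/14 + 55)² = ((½)*(1/14)*3 + 55)² = (3/28 + 55)² = (1543/28)² = 2380849/784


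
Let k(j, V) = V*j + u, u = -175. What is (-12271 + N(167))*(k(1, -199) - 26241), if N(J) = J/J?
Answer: 326566050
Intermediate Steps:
N(J) = 1
k(j, V) = -175 + V*j (k(j, V) = V*j - 175 = -175 + V*j)
(-12271 + N(167))*(k(1, -199) - 26241) = (-12271 + 1)*((-175 - 199*1) - 26241) = -12270*((-175 - 199) - 26241) = -12270*(-374 - 26241) = -12270*(-26615) = 326566050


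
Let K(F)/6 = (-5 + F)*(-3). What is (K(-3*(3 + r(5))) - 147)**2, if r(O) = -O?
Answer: 27225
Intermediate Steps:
K(F) = 90 - 18*F (K(F) = 6*((-5 + F)*(-3)) = 6*(15 - 3*F) = 90 - 18*F)
(K(-3*(3 + r(5))) - 147)**2 = ((90 - (-54)*(3 - 1*5)) - 147)**2 = ((90 - (-54)*(3 - 5)) - 147)**2 = ((90 - (-54)*(-2)) - 147)**2 = ((90 - 18*6) - 147)**2 = ((90 - 108) - 147)**2 = (-18 - 147)**2 = (-165)**2 = 27225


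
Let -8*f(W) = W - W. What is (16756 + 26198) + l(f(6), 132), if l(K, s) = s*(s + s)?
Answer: 77802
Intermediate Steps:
f(W) = 0 (f(W) = -(W - W)/8 = -⅛*0 = 0)
l(K, s) = 2*s² (l(K, s) = s*(2*s) = 2*s²)
(16756 + 26198) + l(f(6), 132) = (16756 + 26198) + 2*132² = 42954 + 2*17424 = 42954 + 34848 = 77802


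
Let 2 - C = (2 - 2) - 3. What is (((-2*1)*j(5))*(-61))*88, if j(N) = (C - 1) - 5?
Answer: -10736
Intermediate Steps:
C = 5 (C = 2 - ((2 - 2) - 3) = 2 - (0 - 3) = 2 - 1*(-3) = 2 + 3 = 5)
j(N) = -1 (j(N) = (5 - 1) - 5 = 4 - 5 = -1)
(((-2*1)*j(5))*(-61))*88 = ((-2*1*(-1))*(-61))*88 = (-2*(-1)*(-61))*88 = (2*(-61))*88 = -122*88 = -10736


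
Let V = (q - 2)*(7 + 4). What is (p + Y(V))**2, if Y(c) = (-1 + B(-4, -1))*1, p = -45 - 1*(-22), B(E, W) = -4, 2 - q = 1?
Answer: 784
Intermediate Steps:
q = 1 (q = 2 - 1*1 = 2 - 1 = 1)
p = -23 (p = -45 + 22 = -23)
V = -11 (V = (1 - 2)*(7 + 4) = -1*11 = -11)
Y(c) = -5 (Y(c) = (-1 - 4)*1 = -5*1 = -5)
(p + Y(V))**2 = (-23 - 5)**2 = (-28)**2 = 784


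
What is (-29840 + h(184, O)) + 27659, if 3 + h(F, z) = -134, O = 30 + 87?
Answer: -2318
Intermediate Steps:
O = 117
h(F, z) = -137 (h(F, z) = -3 - 134 = -137)
(-29840 + h(184, O)) + 27659 = (-29840 - 137) + 27659 = -29977 + 27659 = -2318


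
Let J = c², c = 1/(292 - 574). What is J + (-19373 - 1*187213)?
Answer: -16428545063/79524 ≈ -2.0659e+5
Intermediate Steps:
c = -1/282 (c = 1/(-282) = -1/282 ≈ -0.0035461)
J = 1/79524 (J = (-1/282)² = 1/79524 ≈ 1.2575e-5)
J + (-19373 - 1*187213) = 1/79524 + (-19373 - 1*187213) = 1/79524 + (-19373 - 187213) = 1/79524 - 206586 = -16428545063/79524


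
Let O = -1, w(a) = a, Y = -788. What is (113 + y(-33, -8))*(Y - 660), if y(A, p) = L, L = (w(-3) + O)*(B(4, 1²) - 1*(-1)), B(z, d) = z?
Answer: -134664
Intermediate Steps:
L = -20 (L = (-3 - 1)*(4 - 1*(-1)) = -4*(4 + 1) = -4*5 = -20)
y(A, p) = -20
(113 + y(-33, -8))*(Y - 660) = (113 - 20)*(-788 - 660) = 93*(-1448) = -134664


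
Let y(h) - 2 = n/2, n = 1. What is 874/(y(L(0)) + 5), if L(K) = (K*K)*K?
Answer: 1748/15 ≈ 116.53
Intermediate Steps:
L(K) = K³ (L(K) = K²*K = K³)
y(h) = 5/2 (y(h) = 2 + 1/2 = 2 + 1*(½) = 2 + ½ = 5/2)
874/(y(L(0)) + 5) = 874/(5/2 + 5) = 874/(15/2) = 874*(2/15) = 1748/15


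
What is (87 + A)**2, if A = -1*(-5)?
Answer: 8464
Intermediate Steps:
A = 5
(87 + A)**2 = (87 + 5)**2 = 92**2 = 8464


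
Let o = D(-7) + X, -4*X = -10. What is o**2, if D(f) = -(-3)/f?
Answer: 841/196 ≈ 4.2908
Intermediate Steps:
D(f) = 3/f
X = 5/2 (X = -1/4*(-10) = 5/2 ≈ 2.5000)
o = 29/14 (o = 3/(-7) + 5/2 = 3*(-1/7) + 5/2 = -3/7 + 5/2 = 29/14 ≈ 2.0714)
o**2 = (29/14)**2 = 841/196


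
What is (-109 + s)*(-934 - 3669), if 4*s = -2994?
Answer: 7894145/2 ≈ 3.9471e+6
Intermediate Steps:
s = -1497/2 (s = (1/4)*(-2994) = -1497/2 ≈ -748.50)
(-109 + s)*(-934 - 3669) = (-109 - 1497/2)*(-934 - 3669) = -1715/2*(-4603) = 7894145/2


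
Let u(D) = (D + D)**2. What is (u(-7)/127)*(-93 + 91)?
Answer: -392/127 ≈ -3.0866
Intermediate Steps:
u(D) = 4*D**2 (u(D) = (2*D)**2 = 4*D**2)
(u(-7)/127)*(-93 + 91) = ((4*(-7)**2)/127)*(-93 + 91) = ((4*49)*(1/127))*(-2) = (196*(1/127))*(-2) = (196/127)*(-2) = -392/127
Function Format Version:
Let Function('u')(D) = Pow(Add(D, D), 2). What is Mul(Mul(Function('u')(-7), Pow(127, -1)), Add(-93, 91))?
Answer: Rational(-392, 127) ≈ -3.0866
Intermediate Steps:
Function('u')(D) = Mul(4, Pow(D, 2)) (Function('u')(D) = Pow(Mul(2, D), 2) = Mul(4, Pow(D, 2)))
Mul(Mul(Function('u')(-7), Pow(127, -1)), Add(-93, 91)) = Mul(Mul(Mul(4, Pow(-7, 2)), Pow(127, -1)), Add(-93, 91)) = Mul(Mul(Mul(4, 49), Rational(1, 127)), -2) = Mul(Mul(196, Rational(1, 127)), -2) = Mul(Rational(196, 127), -2) = Rational(-392, 127)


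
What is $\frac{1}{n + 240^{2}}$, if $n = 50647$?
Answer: $\frac{1}{108247} \approx 9.2381 \cdot 10^{-6}$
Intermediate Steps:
$\frac{1}{n + 240^{2}} = \frac{1}{50647 + 240^{2}} = \frac{1}{50647 + 57600} = \frac{1}{108247}$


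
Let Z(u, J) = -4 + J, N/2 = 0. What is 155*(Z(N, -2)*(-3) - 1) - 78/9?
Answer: 7879/3 ≈ 2626.3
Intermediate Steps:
N = 0 (N = 2*0 = 0)
155*(Z(N, -2)*(-3) - 1) - 78/9 = 155*((-4 - 2)*(-3) - 1) - 78/9 = 155*(-6*(-3) - 1) - 78*1/9 = 155*(18 - 1) - 26/3 = 155*17 - 26/3 = 2635 - 26/3 = 7879/3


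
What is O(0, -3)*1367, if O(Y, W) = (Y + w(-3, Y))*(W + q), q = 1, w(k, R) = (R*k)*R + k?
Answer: 8202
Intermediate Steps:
w(k, R) = k + k*R**2 (w(k, R) = k*R**2 + k = k + k*R**2)
O(Y, W) = (1 + W)*(-3 + Y - 3*Y**2) (O(Y, W) = (Y - 3*(1 + Y**2))*(W + 1) = (Y + (-3 - 3*Y**2))*(1 + W) = (-3 + Y - 3*Y**2)*(1 + W) = (1 + W)*(-3 + Y - 3*Y**2))
O(0, -3)*1367 = (-3 + 0 - 3*0**2 - 3*0 - 3*(-3)*(1 + 0**2))*1367 = (-3 + 0 - 3*0 + 0 - 3*(-3)*(1 + 0))*1367 = (-3 + 0 + 0 + 0 - 3*(-3)*1)*1367 = (-3 + 0 + 0 + 0 + 9)*1367 = 6*1367 = 8202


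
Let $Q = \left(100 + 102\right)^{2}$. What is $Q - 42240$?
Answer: $-1436$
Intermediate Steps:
$Q = 40804$ ($Q = 202^{2} = 40804$)
$Q - 42240 = 40804 - 42240 = -1436$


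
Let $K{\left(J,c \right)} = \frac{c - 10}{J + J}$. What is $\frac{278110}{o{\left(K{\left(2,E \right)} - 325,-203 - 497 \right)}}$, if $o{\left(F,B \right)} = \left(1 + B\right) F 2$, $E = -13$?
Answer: $\frac{79460}{132111} \approx 0.60146$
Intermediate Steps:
$K{\left(J,c \right)} = \frac{-10 + c}{2 J}$
$o{\left(F,B \right)} = 2 F \left(1 + B\right)$ ($o{\left(F,B \right)} = \left(1 + B\right) 2 F = 2 F \left(1 + B\right)$)
$\frac{278110}{o{\left(K{\left(2,E \right)} - 325,-203 - 497 \right)}} = \frac{278110}{2 \left(\frac{-10 - 13}{2 \cdot 2} - 325\right) \left(1 - 700\right)} = \frac{278110}{2 \left(\frac{1}{2} \cdot \frac{1}{2} \left(-23\right) - 325\right) \left(1 - 700\right)} = \frac{278110}{2 \left(- \frac{23}{4} - 325\right) \left(-699\right)} = \frac{278110}{2 \left(- \frac{1323}{4}\right) \left(-699\right)} = \frac{278110}{\frac{924777}{2}} = 278110 \cdot \frac{2}{924777} = \frac{79460}{132111}$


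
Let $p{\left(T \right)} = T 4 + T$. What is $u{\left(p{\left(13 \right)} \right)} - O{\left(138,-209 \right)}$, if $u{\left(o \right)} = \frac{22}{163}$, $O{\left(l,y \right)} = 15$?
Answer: $- \frac{2423}{163} \approx -14.865$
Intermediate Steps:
$p{\left(T \right)} = 5 T$ ($p{\left(T \right)} = 4 T + T = 5 T$)
$u{\left(o \right)} = \frac{22}{163}$ ($u{\left(o \right)} = 22 \cdot \frac{1}{163} = \frac{22}{163}$)
$u{\left(p{\left(13 \right)} \right)} - O{\left(138,-209 \right)} = \frac{22}{163} - 15 = - \frac{2423}{163}$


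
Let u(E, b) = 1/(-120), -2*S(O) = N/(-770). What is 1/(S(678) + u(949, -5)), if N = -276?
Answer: -9240/1733 ≈ -5.3318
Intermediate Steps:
S(O) = -69/385 (S(O) = -(-138)/(-770) = -(-138)*(-1)/770 = -½*138/385 = -69/385)
u(E, b) = -1/120
1/(S(678) + u(949, -5)) = 1/(-69/385 - 1/120) = 1/(-1733/9240) = -9240/1733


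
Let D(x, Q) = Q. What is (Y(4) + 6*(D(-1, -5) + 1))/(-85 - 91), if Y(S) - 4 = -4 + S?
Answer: 5/44 ≈ 0.11364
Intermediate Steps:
Y(S) = S (Y(S) = 4 + (-4 + S) = S)
(Y(4) + 6*(D(-1, -5) + 1))/(-85 - 91) = (4 + 6*(-5 + 1))/(-85 - 91) = (4 + 6*(-4))/(-176) = -(4 - 24)/176 = -1/176*(-20) = 5/44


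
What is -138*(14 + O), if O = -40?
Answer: 3588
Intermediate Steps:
-138*(14 + O) = -138*(14 - 40) = -138*(-26) = 3588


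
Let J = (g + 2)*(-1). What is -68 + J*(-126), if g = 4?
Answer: 688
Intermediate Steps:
J = -6 (J = (4 + 2)*(-1) = 6*(-1) = -6)
-68 + J*(-126) = -68 - 6*(-126) = -68 + 756 = 688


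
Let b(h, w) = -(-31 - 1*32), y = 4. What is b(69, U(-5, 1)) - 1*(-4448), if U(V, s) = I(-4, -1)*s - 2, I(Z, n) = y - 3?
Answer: 4511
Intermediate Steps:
I(Z, n) = 1 (I(Z, n) = 4 - 3 = 1)
U(V, s) = -2 + s (U(V, s) = 1*s - 2 = s - 2 = -2 + s)
b(h, w) = 63 (b(h, w) = -(-31 - 32) = -1*(-63) = 63)
b(69, U(-5, 1)) - 1*(-4448) = 63 - 1*(-4448) = 63 + 4448 = 4511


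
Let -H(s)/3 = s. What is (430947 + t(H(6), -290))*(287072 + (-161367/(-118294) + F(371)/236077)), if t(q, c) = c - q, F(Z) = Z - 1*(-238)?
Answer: 181721100804628433825/1469815402 ≈ 1.2364e+11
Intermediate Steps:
F(Z) = 238 + Z (F(Z) = Z + 238 = 238 + Z)
H(s) = -3*s
(430947 + t(H(6), -290))*(287072 + (-161367/(-118294) + F(371)/236077)) = (430947 + (-290 - (-3)*6))*(287072 + (-161367/(-118294) + (238 + 371)/236077)) = (430947 + (-290 - 1*(-18)))*(287072 + (-161367*(-1/118294) + 609*(1/236077))) = (430947 + (-290 + 18))*(287072 + (8493/6226 + 609/236077)) = (430947 - 272)*(287072 + 2008793595/1469815402) = 430675*(421944855876539/1469815402) = 181721100804628433825/1469815402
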